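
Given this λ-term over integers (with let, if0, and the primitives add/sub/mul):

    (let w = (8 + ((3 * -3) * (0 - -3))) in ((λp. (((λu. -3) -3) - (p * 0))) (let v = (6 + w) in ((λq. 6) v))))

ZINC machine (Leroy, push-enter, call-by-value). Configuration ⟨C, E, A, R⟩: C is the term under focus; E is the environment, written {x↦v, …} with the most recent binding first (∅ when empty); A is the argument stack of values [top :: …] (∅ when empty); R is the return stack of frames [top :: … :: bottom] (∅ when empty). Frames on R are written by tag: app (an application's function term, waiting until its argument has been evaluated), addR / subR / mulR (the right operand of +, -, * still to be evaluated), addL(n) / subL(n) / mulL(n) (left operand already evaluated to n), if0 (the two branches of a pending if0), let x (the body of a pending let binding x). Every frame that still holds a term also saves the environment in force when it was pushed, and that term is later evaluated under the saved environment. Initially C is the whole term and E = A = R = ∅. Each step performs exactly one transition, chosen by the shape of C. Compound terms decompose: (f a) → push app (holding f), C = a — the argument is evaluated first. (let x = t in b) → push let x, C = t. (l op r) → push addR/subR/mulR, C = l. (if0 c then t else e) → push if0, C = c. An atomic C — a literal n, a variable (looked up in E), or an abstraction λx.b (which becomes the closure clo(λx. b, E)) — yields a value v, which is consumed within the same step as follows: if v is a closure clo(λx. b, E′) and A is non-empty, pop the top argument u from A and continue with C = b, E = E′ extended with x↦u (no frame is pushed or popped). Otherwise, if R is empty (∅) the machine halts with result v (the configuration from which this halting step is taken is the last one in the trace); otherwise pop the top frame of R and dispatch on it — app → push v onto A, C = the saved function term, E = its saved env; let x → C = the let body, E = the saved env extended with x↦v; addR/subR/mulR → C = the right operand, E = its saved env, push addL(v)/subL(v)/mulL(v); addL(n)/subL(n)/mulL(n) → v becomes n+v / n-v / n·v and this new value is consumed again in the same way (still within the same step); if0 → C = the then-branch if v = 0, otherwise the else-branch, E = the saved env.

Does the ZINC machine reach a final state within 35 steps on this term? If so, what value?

Answer: -3

Machine steps:
t=0: <C=(let w = (8 + ((3 * -3) * (0 - -3))) in ((λp. (((λu. -3) -3) - (p * 0))) (let v = (6 + w) in ((λq. 6) v)))), E=∅, A=∅, R=∅>
t=1: <C=(8 + ((3 * -3) * (0 - -3))), E=∅, A=∅, R=[let w]>
t=2: <C=8, E=∅, A=∅, R=[addR :: let w]>
t=3: <C=((3 * -3) * (0 - -3)), E=∅, A=∅, R=[addL(8) :: let w]>
t=4: <C=(3 * -3), E=∅, A=∅, R=[mulR :: addL(8) :: let w]>
t=5: <C=3, E=∅, A=∅, R=[mulR :: mulR :: addL(8) :: let w]>
t=6: <C=-3, E=∅, A=∅, R=[mulL(3) :: mulR :: addL(8) :: let w]>
t=7: <C=(0 - -3), E=∅, A=∅, R=[mulL(-9) :: addL(8) :: let w]>
t=8: <C=0, E=∅, A=∅, R=[subR :: mulL(-9) :: addL(8) :: let w]>
t=9: <C=-3, E=∅, A=∅, R=[subL(0) :: mulL(-9) :: addL(8) :: let w]>
t=10: <C=((λp. (((λu. -3) -3) - (p * 0))) (let v = (6 + w) in ((λq. 6) v))), E={w↦-19}, A=∅, R=∅>
t=11: <C=(let v = (6 + w) in ((λq. 6) v)), E={w↦-19}, A=∅, R=[app]>
t=12: <C=(6 + w), E={w↦-19}, A=∅, R=[let v :: app]>
t=13: <C=6, E={w↦-19}, A=∅, R=[addR :: let v :: app]>
t=14: <C=w, E={w↦-19}, A=∅, R=[addL(6) :: let v :: app]>
t=15: <C=((λq. 6) v), E={v↦-13, w↦-19}, A=∅, R=[app]>
t=16: <C=v, E={v↦-13, w↦-19}, A=∅, R=[app :: app]>
t=17: <C=(λq. 6), E={v↦-13, w↦-19}, A=[-13], R=[app]>
t=18: <C=6, E={q↦-13, v↦-13, w↦-19}, A=∅, R=[app]>
t=19: <C=(λp. (((λu. -3) -3) - (p * 0))), E={w↦-19}, A=[6], R=∅>
t=20: <C=(((λu. -3) -3) - (p * 0)), E={p↦6, w↦-19}, A=∅, R=∅>
t=21: <C=((λu. -3) -3), E={p↦6, w↦-19}, A=∅, R=[subR]>
t=22: <C=-3, E={p↦6, w↦-19}, A=∅, R=[app :: subR]>
t=23: <C=(λu. -3), E={p↦6, w↦-19}, A=[-3], R=[subR]>
t=24: <C=-3, E={u↦-3, p↦6, w↦-19}, A=∅, R=[subR]>
t=25: <C=(p * 0), E={p↦6, w↦-19}, A=∅, R=[subL(-3)]>
t=26: <C=p, E={p↦6, w↦-19}, A=∅, R=[mulR :: subL(-3)]>
t=27: <C=0, E={p↦6, w↦-19}, A=∅, R=[mulL(6) :: subL(-3)]>
→ final value -3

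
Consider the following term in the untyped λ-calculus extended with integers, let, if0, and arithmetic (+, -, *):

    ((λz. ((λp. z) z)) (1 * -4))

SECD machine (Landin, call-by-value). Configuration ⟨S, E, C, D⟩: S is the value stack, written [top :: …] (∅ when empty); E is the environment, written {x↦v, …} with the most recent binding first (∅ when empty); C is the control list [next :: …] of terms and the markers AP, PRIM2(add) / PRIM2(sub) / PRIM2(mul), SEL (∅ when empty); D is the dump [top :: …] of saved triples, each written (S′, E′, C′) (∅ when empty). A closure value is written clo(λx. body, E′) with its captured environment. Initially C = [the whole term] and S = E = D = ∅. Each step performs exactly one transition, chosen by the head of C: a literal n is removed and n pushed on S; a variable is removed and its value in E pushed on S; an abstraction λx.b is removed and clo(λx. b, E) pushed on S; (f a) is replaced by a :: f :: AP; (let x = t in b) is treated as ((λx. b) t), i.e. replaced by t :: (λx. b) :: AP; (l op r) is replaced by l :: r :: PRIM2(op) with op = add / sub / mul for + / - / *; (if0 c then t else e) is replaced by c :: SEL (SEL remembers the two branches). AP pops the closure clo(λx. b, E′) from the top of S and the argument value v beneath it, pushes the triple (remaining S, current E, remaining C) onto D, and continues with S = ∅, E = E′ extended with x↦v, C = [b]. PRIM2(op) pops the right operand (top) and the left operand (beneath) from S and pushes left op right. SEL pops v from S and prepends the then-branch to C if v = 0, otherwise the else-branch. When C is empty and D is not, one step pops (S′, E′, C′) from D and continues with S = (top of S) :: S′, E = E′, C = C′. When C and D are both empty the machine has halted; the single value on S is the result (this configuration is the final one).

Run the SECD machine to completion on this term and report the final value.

0. <S=∅, E=∅, C=[((λz. ((λp. z) z)) (1 * -4))], D=∅>
1. <S=∅, E=∅, C=[(1 * -4) :: (λz. ((λp. z) z)) :: AP], D=∅>
2. <S=∅, E=∅, C=[1 :: -4 :: PRIM2(mul) :: (λz. ((λp. z) z)) :: AP], D=∅>
3. <S=[1], E=∅, C=[-4 :: PRIM2(mul) :: (λz. ((λp. z) z)) :: AP], D=∅>
4. <S=[-4 :: 1], E=∅, C=[PRIM2(mul) :: (λz. ((λp. z) z)) :: AP], D=∅>
5. <S=[-4], E=∅, C=[(λz. ((λp. z) z)) :: AP], D=∅>
6. <S=[clo(λz. ((λp. z) z), ∅) :: -4], E=∅, C=[AP], D=∅>
7. <S=∅, E={z↦-4}, C=[((λp. z) z)], D=[(∅, ∅, ∅)]>
8. <S=∅, E={z↦-4}, C=[z :: (λp. z) :: AP], D=[(∅, ∅, ∅)]>
9. <S=[-4], E={z↦-4}, C=[(λp. z) :: AP], D=[(∅, ∅, ∅)]>
10. <S=[clo(λp. z, {z↦-4}) :: -4], E={z↦-4}, C=[AP], D=[(∅, ∅, ∅)]>
11. <S=∅, E={p↦-4, z↦-4}, C=[z], D=[(∅, {z↦-4}, ∅) :: (∅, ∅, ∅)]>
12. <S=[-4], E={p↦-4, z↦-4}, C=∅, D=[(∅, {z↦-4}, ∅) :: (∅, ∅, ∅)]>
13. <S=[-4], E={z↦-4}, C=∅, D=[(∅, ∅, ∅)]>
14. <S=[-4], E=∅, C=∅, D=∅>
→ final value -4

Answer: -4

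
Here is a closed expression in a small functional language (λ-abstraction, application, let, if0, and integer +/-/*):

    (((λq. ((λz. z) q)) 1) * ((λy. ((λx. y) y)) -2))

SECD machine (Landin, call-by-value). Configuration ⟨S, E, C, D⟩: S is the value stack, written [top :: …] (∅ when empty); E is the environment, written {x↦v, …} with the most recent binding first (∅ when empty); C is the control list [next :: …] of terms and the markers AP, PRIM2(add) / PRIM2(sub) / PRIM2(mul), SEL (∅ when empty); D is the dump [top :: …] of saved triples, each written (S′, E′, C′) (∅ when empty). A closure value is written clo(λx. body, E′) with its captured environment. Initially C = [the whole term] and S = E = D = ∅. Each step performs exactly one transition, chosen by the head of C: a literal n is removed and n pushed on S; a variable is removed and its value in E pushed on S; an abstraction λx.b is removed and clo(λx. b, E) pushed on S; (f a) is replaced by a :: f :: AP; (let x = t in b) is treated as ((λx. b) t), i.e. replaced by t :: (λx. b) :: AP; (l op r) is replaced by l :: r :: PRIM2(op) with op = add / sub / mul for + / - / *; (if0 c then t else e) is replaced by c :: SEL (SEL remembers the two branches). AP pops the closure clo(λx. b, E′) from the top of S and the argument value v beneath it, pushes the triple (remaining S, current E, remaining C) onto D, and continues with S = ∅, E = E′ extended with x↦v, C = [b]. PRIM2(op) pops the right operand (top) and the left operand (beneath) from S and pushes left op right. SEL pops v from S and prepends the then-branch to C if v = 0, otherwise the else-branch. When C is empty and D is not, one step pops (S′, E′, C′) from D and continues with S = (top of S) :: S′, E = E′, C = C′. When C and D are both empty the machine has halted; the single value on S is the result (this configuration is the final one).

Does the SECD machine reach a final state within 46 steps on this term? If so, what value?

Answer: -2

Machine steps:
0. ⟨S=∅; E=∅; C=[(((λq. ((λz. z) q)) 1) * ((λy. ((λx. y) y)) -2))]; D=∅⟩
1. ⟨S=∅; E=∅; C=[((λq. ((λz. z) q)) 1) :: ((λy. ((λx. y) y)) -2) :: PRIM2(mul)]; D=∅⟩
2. ⟨S=∅; E=∅; C=[1 :: (λq. ((λz. z) q)) :: AP :: ((λy. ((λx. y) y)) -2) :: PRIM2(mul)]; D=∅⟩
3. ⟨S=[1]; E=∅; C=[(λq. ((λz. z) q)) :: AP :: ((λy. ((λx. y) y)) -2) :: PRIM2(mul)]; D=∅⟩
4. ⟨S=[clo(λq. ((λz. z) q), ∅) :: 1]; E=∅; C=[AP :: ((λy. ((λx. y) y)) -2) :: PRIM2(mul)]; D=∅⟩
5. ⟨S=∅; E={q↦1}; C=[((λz. z) q)]; D=[(∅, ∅, [((λy. ((λx. y) y)) -2) :: PRIM2(mul)])]⟩
6. ⟨S=∅; E={q↦1}; C=[q :: (λz. z) :: AP]; D=[(∅, ∅, [((λy. ((λx. y) y)) -2) :: PRIM2(mul)])]⟩
7. ⟨S=[1]; E={q↦1}; C=[(λz. z) :: AP]; D=[(∅, ∅, [((λy. ((λx. y) y)) -2) :: PRIM2(mul)])]⟩
8. ⟨S=[clo(λz. z, {q↦1}) :: 1]; E={q↦1}; C=[AP]; D=[(∅, ∅, [((λy. ((λx. y) y)) -2) :: PRIM2(mul)])]⟩
9. ⟨S=∅; E={z↦1, q↦1}; C=[z]; D=[(∅, {q↦1}, ∅) :: (∅, ∅, [((λy. ((λx. y) y)) -2) :: PRIM2(mul)])]⟩
10. ⟨S=[1]; E={z↦1, q↦1}; C=∅; D=[(∅, {q↦1}, ∅) :: (∅, ∅, [((λy. ((λx. y) y)) -2) :: PRIM2(mul)])]⟩
11. ⟨S=[1]; E={q↦1}; C=∅; D=[(∅, ∅, [((λy. ((λx. y) y)) -2) :: PRIM2(mul)])]⟩
12. ⟨S=[1]; E=∅; C=[((λy. ((λx. y) y)) -2) :: PRIM2(mul)]; D=∅⟩
13. ⟨S=[1]; E=∅; C=[-2 :: (λy. ((λx. y) y)) :: AP :: PRIM2(mul)]; D=∅⟩
14. ⟨S=[-2 :: 1]; E=∅; C=[(λy. ((λx. y) y)) :: AP :: PRIM2(mul)]; D=∅⟩
15. ⟨S=[clo(λy. ((λx. y) y), ∅) :: -2 :: 1]; E=∅; C=[AP :: PRIM2(mul)]; D=∅⟩
16. ⟨S=∅; E={y↦-2}; C=[((λx. y) y)]; D=[([1], ∅, [PRIM2(mul)])]⟩
17. ⟨S=∅; E={y↦-2}; C=[y :: (λx. y) :: AP]; D=[([1], ∅, [PRIM2(mul)])]⟩
18. ⟨S=[-2]; E={y↦-2}; C=[(λx. y) :: AP]; D=[([1], ∅, [PRIM2(mul)])]⟩
19. ⟨S=[clo(λx. y, {y↦-2}) :: -2]; E={y↦-2}; C=[AP]; D=[([1], ∅, [PRIM2(mul)])]⟩
20. ⟨S=∅; E={x↦-2, y↦-2}; C=[y]; D=[(∅, {y↦-2}, ∅) :: ([1], ∅, [PRIM2(mul)])]⟩
21. ⟨S=[-2]; E={x↦-2, y↦-2}; C=∅; D=[(∅, {y↦-2}, ∅) :: ([1], ∅, [PRIM2(mul)])]⟩
22. ⟨S=[-2]; E={y↦-2}; C=∅; D=[([1], ∅, [PRIM2(mul)])]⟩
23. ⟨S=[-2 :: 1]; E=∅; C=[PRIM2(mul)]; D=∅⟩
24. ⟨S=[-2]; E=∅; C=∅; D=∅⟩
→ final value -2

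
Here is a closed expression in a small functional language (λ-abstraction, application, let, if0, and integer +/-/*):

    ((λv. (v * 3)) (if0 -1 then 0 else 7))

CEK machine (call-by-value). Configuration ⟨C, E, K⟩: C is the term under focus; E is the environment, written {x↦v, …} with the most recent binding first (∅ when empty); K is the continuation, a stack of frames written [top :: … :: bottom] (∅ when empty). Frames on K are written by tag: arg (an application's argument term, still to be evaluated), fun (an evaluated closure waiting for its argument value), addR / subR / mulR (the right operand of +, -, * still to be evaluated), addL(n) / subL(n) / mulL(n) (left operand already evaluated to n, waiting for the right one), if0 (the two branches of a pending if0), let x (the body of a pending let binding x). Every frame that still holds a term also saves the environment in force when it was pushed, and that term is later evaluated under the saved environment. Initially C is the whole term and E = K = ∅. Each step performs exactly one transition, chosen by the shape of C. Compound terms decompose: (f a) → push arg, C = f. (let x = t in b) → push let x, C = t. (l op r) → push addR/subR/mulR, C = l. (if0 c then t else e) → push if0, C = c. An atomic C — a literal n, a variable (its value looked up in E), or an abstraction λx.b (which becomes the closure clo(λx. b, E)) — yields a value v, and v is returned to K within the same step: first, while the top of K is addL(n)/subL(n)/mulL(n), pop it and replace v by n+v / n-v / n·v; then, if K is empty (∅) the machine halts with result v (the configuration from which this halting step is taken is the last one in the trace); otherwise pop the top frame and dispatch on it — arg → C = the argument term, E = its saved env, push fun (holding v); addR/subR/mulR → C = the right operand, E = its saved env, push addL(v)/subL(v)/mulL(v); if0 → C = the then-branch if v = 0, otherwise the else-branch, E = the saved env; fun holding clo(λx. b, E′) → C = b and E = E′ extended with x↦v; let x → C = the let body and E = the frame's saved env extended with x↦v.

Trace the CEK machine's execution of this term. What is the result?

[0] ⟨C=((λv. (v * 3)) (if0 -1 then 0 else 7)); E=∅; K=∅⟩
[1] ⟨C=(λv. (v * 3)); E=∅; K=[arg]⟩
[2] ⟨C=(if0 -1 then 0 else 7); E=∅; K=[fun]⟩
[3] ⟨C=-1; E=∅; K=[if0 :: fun]⟩
[4] ⟨C=7; E=∅; K=[fun]⟩
[5] ⟨C=(v * 3); E={v↦7}; K=∅⟩
[6] ⟨C=v; E={v↦7}; K=[mulR]⟩
[7] ⟨C=3; E={v↦7}; K=[mulL(7)]⟩
→ final value 21

Answer: 21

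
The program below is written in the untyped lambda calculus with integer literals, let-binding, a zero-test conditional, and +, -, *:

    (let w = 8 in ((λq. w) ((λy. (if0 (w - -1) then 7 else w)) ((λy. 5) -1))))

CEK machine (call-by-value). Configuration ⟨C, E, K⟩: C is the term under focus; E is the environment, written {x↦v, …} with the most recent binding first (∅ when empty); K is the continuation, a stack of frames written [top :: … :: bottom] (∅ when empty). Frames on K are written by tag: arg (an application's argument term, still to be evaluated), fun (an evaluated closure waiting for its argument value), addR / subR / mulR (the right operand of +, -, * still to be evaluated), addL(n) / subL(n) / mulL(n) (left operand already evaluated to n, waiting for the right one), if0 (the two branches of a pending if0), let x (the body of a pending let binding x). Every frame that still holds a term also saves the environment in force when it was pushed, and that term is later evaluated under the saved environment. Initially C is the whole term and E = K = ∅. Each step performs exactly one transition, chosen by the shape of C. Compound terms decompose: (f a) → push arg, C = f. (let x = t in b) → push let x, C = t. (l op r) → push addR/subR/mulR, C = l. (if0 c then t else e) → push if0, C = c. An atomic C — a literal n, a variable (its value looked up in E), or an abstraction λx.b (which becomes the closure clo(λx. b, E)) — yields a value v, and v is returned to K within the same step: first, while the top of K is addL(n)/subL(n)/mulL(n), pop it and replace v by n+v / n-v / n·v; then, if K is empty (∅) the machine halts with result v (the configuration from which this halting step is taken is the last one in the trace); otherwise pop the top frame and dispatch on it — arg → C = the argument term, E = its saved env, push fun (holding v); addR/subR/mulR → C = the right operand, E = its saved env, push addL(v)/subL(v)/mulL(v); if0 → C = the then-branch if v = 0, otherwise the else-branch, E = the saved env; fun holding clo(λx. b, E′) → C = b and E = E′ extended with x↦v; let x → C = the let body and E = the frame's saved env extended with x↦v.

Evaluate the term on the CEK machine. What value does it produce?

t=0: [C=(let w = 8 in ((λq. w) ((λy. (if0 (w - -1) then 7 else w)) ((λy. 5) -1)))) | E=∅ | K=∅]
t=1: [C=8 | E=∅ | K=[let w]]
t=2: [C=((λq. w) ((λy. (if0 (w - -1) then 7 else w)) ((λy. 5) -1))) | E={w↦8} | K=∅]
t=3: [C=(λq. w) | E={w↦8} | K=[arg]]
t=4: [C=((λy. (if0 (w - -1) then 7 else w)) ((λy. 5) -1)) | E={w↦8} | K=[fun]]
t=5: [C=(λy. (if0 (w - -1) then 7 else w)) | E={w↦8} | K=[arg :: fun]]
t=6: [C=((λy. 5) -1) | E={w↦8} | K=[fun :: fun]]
t=7: [C=(λy. 5) | E={w↦8} | K=[arg :: fun :: fun]]
t=8: [C=-1 | E={w↦8} | K=[fun :: fun :: fun]]
t=9: [C=5 | E={y↦-1, w↦8} | K=[fun :: fun]]
t=10: [C=(if0 (w - -1) then 7 else w) | E={y↦5, w↦8} | K=[fun]]
t=11: [C=(w - -1) | E={y↦5, w↦8} | K=[if0 :: fun]]
t=12: [C=w | E={y↦5, w↦8} | K=[subR :: if0 :: fun]]
t=13: [C=-1 | E={y↦5, w↦8} | K=[subL(8) :: if0 :: fun]]
t=14: [C=w | E={y↦5, w↦8} | K=[fun]]
t=15: [C=w | E={q↦8, w↦8} | K=∅]
→ final value 8

Answer: 8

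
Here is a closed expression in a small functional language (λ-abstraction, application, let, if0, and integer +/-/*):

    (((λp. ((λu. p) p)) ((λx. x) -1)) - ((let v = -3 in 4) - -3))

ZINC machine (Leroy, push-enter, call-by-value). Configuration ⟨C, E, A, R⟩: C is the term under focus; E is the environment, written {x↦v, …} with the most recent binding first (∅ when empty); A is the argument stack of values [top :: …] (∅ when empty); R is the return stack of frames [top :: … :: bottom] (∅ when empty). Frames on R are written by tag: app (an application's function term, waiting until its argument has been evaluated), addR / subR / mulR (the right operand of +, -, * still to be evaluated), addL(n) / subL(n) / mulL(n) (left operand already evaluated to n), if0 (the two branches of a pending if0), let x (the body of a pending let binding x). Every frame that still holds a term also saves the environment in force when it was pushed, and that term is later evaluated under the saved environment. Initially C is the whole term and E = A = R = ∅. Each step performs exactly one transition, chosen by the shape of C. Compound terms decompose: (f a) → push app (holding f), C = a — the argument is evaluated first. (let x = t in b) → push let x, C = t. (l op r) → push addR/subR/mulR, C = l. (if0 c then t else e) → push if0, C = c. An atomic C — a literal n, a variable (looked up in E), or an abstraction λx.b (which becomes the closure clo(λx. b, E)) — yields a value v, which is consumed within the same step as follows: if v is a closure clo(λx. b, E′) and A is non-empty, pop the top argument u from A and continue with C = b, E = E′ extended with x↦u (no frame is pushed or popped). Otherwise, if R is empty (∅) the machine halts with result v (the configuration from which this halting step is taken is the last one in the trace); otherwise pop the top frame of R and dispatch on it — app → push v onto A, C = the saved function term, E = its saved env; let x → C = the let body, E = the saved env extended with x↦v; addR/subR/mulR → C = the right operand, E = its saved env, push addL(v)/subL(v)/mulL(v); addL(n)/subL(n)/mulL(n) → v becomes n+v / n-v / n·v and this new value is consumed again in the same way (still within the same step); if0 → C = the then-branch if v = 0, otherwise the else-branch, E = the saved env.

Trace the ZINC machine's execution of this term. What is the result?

Answer: -8

Execution trace:
0. <C=(((λp. ((λu. p) p)) ((λx. x) -1)) - ((let v = -3 in 4) - -3)), E=∅, A=∅, R=∅>
1. <C=((λp. ((λu. p) p)) ((λx. x) -1)), E=∅, A=∅, R=[subR]>
2. <C=((λx. x) -1), E=∅, A=∅, R=[app :: subR]>
3. <C=-1, E=∅, A=∅, R=[app :: app :: subR]>
4. <C=(λx. x), E=∅, A=[-1], R=[app :: subR]>
5. <C=x, E={x↦-1}, A=∅, R=[app :: subR]>
6. <C=(λp. ((λu. p) p)), E=∅, A=[-1], R=[subR]>
7. <C=((λu. p) p), E={p↦-1}, A=∅, R=[subR]>
8. <C=p, E={p↦-1}, A=∅, R=[app :: subR]>
9. <C=(λu. p), E={p↦-1}, A=[-1], R=[subR]>
10. <C=p, E={u↦-1, p↦-1}, A=∅, R=[subR]>
11. <C=((let v = -3 in 4) - -3), E=∅, A=∅, R=[subL(-1)]>
12. <C=(let v = -3 in 4), E=∅, A=∅, R=[subR :: subL(-1)]>
13. <C=-3, E=∅, A=∅, R=[let v :: subR :: subL(-1)]>
14. <C=4, E={v↦-3}, A=∅, R=[subR :: subL(-1)]>
15. <C=-3, E=∅, A=∅, R=[subL(4) :: subL(-1)]>
→ final value -8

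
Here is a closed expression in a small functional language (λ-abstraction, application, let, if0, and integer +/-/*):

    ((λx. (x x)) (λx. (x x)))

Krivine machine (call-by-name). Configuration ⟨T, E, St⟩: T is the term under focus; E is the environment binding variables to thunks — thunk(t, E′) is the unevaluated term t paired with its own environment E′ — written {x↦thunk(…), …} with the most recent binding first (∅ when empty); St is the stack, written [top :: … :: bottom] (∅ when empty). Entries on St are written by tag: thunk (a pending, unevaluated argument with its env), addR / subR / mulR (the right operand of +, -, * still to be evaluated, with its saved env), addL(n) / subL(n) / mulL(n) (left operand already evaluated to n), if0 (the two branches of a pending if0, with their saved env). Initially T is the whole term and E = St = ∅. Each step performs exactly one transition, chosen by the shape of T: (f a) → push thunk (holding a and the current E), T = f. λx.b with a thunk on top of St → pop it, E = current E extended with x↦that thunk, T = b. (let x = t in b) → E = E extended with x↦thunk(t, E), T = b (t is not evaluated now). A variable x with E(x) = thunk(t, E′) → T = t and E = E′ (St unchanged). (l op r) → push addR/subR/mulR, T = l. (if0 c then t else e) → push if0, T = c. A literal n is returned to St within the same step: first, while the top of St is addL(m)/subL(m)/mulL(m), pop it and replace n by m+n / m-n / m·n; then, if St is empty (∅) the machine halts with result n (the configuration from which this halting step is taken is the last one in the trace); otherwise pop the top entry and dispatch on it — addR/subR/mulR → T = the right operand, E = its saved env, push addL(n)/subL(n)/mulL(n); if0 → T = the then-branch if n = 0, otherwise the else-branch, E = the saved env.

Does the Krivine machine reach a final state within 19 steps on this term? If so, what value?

[0] [T=((λx. (x x)) (λx. (x x))) | E=∅ | St=∅]
[1] [T=(λx. (x x)) | E=∅ | St=[thunk]]
[2] [T=(x x) | E={x↦thunk((λx. (x x)), ∅)} | St=∅]
[3] [T=x | E={x↦thunk((λx. (x x)), ∅)} | St=[thunk]]
[4] [T=(λx. (x x)) | E=∅ | St=[thunk]]
[5] [T=(x x) | E={x↦thunk(x, {x↦thunk((λx. (x x)), ∅)})} | St=∅]
[6] [T=x | E={x↦thunk(x, {x↦thunk((λx. (x x)), ∅)})} | St=[thunk]]
[7] [T=x | E={x↦thunk((λx. (x x)), ∅)} | St=[thunk]]
[8] [T=(λx. (x x)) | E=∅ | St=[thunk]]
[9] [T=(x x) | E={x↦thunk(x, {x↦thunk(x, {x↦thunk((λx. (x x)), ∅)})})} | St=∅]
[10] [T=x | E={x↦thunk(x, {x↦thunk(x, {x↦thunk((λx. (x x)), ∅)})})} | St=[thunk]]
[11] [T=x | E={x↦thunk(x, {x↦thunk((λx. (x x)), ∅)})} | St=[thunk]]
[12] [T=x | E={x↦thunk((λx. (x x)), ∅)} | St=[thunk]]
[13] [T=(λx. (x x)) | E=∅ | St=[thunk]]
[14] [T=(x x) | E={x↦thunk(x, {x↦thunk(x, {x↦thunk(x, {x↦thunk((λx. (x x)), ∅)})})})} | St=∅]
[15] [T=x | E={x↦thunk(x, {x↦thunk(x, {x↦thunk(x, {x↦thunk((λx. (x x)), ∅)})})})} | St=[thunk]]
[16] [T=x | E={x↦thunk(x, {x↦thunk(x, {x↦thunk((λx. (x x)), ∅)})})} | St=[thunk]]
[17] [T=x | E={x↦thunk(x, {x↦thunk((λx. (x x)), ∅)})} | St=[thunk]]
[18] [T=x | E={x↦thunk((λx. (x x)), ∅)} | St=[thunk]]
[19] [T=(λx. (x x)) | E=∅ | St=[thunk]]
→ 19 transitions taken and the configuration is still not final: no result within 19 steps

Answer: DIVERGES (no final state within 19 steps)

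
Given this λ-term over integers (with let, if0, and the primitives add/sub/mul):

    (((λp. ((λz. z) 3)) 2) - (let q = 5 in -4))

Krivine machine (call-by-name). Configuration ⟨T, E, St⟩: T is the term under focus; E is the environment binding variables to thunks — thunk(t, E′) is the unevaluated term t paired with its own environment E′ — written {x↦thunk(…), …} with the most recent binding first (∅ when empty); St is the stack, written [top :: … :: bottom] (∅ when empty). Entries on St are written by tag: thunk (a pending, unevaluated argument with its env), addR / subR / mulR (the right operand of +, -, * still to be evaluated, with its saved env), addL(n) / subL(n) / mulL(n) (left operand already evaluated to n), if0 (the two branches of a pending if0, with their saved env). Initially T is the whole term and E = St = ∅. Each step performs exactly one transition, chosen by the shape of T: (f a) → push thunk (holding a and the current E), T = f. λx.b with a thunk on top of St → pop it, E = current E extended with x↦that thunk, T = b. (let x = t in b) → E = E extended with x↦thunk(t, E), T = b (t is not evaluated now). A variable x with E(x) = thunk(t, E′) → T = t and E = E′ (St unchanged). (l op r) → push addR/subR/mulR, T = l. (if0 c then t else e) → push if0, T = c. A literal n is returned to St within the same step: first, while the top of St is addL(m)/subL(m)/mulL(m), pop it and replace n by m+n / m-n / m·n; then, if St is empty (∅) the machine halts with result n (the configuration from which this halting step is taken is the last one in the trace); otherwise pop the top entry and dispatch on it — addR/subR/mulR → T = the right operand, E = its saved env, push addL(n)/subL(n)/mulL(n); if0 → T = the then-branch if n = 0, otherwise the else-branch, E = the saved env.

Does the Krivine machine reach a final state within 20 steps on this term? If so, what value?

Answer: 7

Derivation:
[0] <T=(((λp. ((λz. z) 3)) 2) - (let q = 5 in -4)), E=∅, St=∅>
[1] <T=((λp. ((λz. z) 3)) 2), E=∅, St=[subR]>
[2] <T=(λp. ((λz. z) 3)), E=∅, St=[thunk :: subR]>
[3] <T=((λz. z) 3), E={p↦thunk(2, ∅)}, St=[subR]>
[4] <T=(λz. z), E={p↦thunk(2, ∅)}, St=[thunk :: subR]>
[5] <T=z, E={z↦thunk(3, {p↦thunk(2, ∅)}), p↦thunk(2, ∅)}, St=[subR]>
[6] <T=3, E={p↦thunk(2, ∅)}, St=[subR]>
[7] <T=(let q = 5 in -4), E=∅, St=[subL(3)]>
[8] <T=-4, E={q↦thunk(5, ∅)}, St=[subL(3)]>
→ final value 7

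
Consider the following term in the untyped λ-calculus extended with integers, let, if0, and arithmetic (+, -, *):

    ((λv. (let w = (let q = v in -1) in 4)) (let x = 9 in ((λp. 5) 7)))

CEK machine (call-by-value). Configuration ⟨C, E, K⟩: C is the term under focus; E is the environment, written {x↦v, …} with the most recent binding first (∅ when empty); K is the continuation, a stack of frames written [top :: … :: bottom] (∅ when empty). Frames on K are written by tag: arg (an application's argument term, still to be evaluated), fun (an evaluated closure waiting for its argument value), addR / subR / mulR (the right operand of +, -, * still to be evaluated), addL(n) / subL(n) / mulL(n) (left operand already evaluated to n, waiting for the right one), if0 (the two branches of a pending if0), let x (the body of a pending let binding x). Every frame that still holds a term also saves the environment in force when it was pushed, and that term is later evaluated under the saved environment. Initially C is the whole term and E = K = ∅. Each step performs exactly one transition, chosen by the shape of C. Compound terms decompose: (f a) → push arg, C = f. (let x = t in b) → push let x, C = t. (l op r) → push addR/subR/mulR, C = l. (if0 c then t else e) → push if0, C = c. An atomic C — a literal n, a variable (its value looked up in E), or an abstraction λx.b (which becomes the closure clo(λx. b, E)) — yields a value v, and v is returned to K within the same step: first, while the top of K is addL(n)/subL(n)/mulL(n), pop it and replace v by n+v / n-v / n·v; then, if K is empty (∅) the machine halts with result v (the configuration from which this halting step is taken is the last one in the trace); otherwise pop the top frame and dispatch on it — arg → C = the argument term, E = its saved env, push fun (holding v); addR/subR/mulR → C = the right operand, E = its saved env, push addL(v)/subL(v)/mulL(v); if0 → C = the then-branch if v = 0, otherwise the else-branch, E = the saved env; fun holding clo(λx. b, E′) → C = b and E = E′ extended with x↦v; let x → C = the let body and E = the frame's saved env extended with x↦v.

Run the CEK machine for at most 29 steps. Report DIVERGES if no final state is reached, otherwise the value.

0. [C=((λv. (let w = (let q = v in -1) in 4)) (let x = 9 in ((λp. 5) 7))) | E=∅ | K=∅]
1. [C=(λv. (let w = (let q = v in -1) in 4)) | E=∅ | K=[arg]]
2. [C=(let x = 9 in ((λp. 5) 7)) | E=∅ | K=[fun]]
3. [C=9 | E=∅ | K=[let x :: fun]]
4. [C=((λp. 5) 7) | E={x↦9} | K=[fun]]
5. [C=(λp. 5) | E={x↦9} | K=[arg :: fun]]
6. [C=7 | E={x↦9} | K=[fun :: fun]]
7. [C=5 | E={p↦7, x↦9} | K=[fun]]
8. [C=(let w = (let q = v in -1) in 4) | E={v↦5} | K=∅]
9. [C=(let q = v in -1) | E={v↦5} | K=[let w]]
10. [C=v | E={v↦5} | K=[let q :: let w]]
11. [C=-1 | E={q↦5, v↦5} | K=[let w]]
12. [C=4 | E={w↦-1, v↦5} | K=∅]
→ final value 4

Answer: 4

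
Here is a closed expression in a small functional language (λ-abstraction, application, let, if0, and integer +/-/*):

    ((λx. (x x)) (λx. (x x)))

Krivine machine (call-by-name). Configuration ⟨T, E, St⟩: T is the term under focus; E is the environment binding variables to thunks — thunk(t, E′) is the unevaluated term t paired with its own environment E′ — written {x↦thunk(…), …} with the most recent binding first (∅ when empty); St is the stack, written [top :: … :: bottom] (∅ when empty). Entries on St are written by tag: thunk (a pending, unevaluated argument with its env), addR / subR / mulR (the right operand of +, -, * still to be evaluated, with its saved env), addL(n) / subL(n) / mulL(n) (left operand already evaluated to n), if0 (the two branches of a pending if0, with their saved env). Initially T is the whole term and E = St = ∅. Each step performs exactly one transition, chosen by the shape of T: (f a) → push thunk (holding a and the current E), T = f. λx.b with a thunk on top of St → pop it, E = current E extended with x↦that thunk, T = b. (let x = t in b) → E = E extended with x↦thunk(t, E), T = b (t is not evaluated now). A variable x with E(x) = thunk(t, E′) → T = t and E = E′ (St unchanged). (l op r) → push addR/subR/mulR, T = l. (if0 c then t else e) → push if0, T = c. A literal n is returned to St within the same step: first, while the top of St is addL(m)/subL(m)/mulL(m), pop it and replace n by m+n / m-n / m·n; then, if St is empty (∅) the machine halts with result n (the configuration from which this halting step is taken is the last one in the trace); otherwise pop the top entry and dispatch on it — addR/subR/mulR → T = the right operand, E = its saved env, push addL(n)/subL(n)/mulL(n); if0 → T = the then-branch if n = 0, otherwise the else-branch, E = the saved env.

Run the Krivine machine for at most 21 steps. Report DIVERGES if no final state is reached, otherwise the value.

Answer: DIVERGES (no final state within 21 steps)

Machine steps:
t=0: ⟨T=((λx. (x x)) (λx. (x x))); E=∅; St=∅⟩
t=1: ⟨T=(λx. (x x)); E=∅; St=[thunk]⟩
t=2: ⟨T=(x x); E={x↦thunk((λx. (x x)), ∅)}; St=∅⟩
t=3: ⟨T=x; E={x↦thunk((λx. (x x)), ∅)}; St=[thunk]⟩
t=4: ⟨T=(λx. (x x)); E=∅; St=[thunk]⟩
t=5: ⟨T=(x x); E={x↦thunk(x, {x↦thunk((λx. (x x)), ∅)})}; St=∅⟩
t=6: ⟨T=x; E={x↦thunk(x, {x↦thunk((λx. (x x)), ∅)})}; St=[thunk]⟩
t=7: ⟨T=x; E={x↦thunk((λx. (x x)), ∅)}; St=[thunk]⟩
t=8: ⟨T=(λx. (x x)); E=∅; St=[thunk]⟩
t=9: ⟨T=(x x); E={x↦thunk(x, {x↦thunk(x, {x↦thunk((λx. (x x)), ∅)})})}; St=∅⟩
t=10: ⟨T=x; E={x↦thunk(x, {x↦thunk(x, {x↦thunk((λx. (x x)), ∅)})})}; St=[thunk]⟩
t=11: ⟨T=x; E={x↦thunk(x, {x↦thunk((λx. (x x)), ∅)})}; St=[thunk]⟩
t=12: ⟨T=x; E={x↦thunk((λx. (x x)), ∅)}; St=[thunk]⟩
t=13: ⟨T=(λx. (x x)); E=∅; St=[thunk]⟩
t=14: ⟨T=(x x); E={x↦thunk(x, {x↦thunk(x, {x↦thunk(x, {x↦thunk((λx. (x x)), ∅)})})})}; St=∅⟩
t=15: ⟨T=x; E={x↦thunk(x, {x↦thunk(x, {x↦thunk(x, {x↦thunk((λx. (x x)), ∅)})})})}; St=[thunk]⟩
t=16: ⟨T=x; E={x↦thunk(x, {x↦thunk(x, {x↦thunk((λx. (x x)), ∅)})})}; St=[thunk]⟩
t=17: ⟨T=x; E={x↦thunk(x, {x↦thunk((λx. (x x)), ∅)})}; St=[thunk]⟩
t=18: ⟨T=x; E={x↦thunk((λx. (x x)), ∅)}; St=[thunk]⟩
t=19: ⟨T=(λx. (x x)); E=∅; St=[thunk]⟩
t=20: ⟨T=(x x); E={x↦thunk(x, {x↦thunk(x, {x↦thunk(x, {x↦thunk(x, {x↦thunk((λx. (x x)), ∅)})})})})}; St=∅⟩
t=21: ⟨T=x; E={x↦thunk(x, {x↦thunk(x, {x↦thunk(x, {x↦thunk(x, {x↦thunk((λx. (x x)), ∅)})})})})}; St=[thunk]⟩
→ 21 transitions taken and the configuration is still not final: no result within 21 steps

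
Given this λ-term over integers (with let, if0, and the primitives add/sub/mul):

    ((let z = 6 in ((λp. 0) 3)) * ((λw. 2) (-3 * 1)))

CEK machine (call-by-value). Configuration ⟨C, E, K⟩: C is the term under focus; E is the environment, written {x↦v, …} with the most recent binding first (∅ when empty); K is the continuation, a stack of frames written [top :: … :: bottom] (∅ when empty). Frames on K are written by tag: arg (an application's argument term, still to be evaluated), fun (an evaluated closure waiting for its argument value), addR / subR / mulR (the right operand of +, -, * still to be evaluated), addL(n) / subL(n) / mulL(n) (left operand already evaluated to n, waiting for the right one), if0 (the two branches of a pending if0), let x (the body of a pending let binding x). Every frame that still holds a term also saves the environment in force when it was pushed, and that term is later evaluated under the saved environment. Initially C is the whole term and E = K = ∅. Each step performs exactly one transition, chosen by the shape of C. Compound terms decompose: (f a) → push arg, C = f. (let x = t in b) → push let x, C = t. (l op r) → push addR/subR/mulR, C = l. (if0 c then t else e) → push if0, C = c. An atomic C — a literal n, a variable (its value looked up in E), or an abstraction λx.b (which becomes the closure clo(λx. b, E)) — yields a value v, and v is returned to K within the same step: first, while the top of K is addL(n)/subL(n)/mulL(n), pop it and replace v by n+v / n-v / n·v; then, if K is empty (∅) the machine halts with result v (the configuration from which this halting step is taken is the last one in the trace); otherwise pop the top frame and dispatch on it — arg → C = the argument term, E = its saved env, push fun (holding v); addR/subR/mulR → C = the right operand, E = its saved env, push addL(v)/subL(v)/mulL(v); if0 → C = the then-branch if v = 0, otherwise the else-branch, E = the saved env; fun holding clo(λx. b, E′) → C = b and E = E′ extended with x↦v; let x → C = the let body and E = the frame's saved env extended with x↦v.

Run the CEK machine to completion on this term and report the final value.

[0] ⟨C=((let z = 6 in ((λp. 0) 3)) * ((λw. 2) (-3 * 1))); E=∅; K=∅⟩
[1] ⟨C=(let z = 6 in ((λp. 0) 3)); E=∅; K=[mulR]⟩
[2] ⟨C=6; E=∅; K=[let z :: mulR]⟩
[3] ⟨C=((λp. 0) 3); E={z↦6}; K=[mulR]⟩
[4] ⟨C=(λp. 0); E={z↦6}; K=[arg :: mulR]⟩
[5] ⟨C=3; E={z↦6}; K=[fun :: mulR]⟩
[6] ⟨C=0; E={p↦3, z↦6}; K=[mulR]⟩
[7] ⟨C=((λw. 2) (-3 * 1)); E=∅; K=[mulL(0)]⟩
[8] ⟨C=(λw. 2); E=∅; K=[arg :: mulL(0)]⟩
[9] ⟨C=(-3 * 1); E=∅; K=[fun :: mulL(0)]⟩
[10] ⟨C=-3; E=∅; K=[mulR :: fun :: mulL(0)]⟩
[11] ⟨C=1; E=∅; K=[mulL(-3) :: fun :: mulL(0)]⟩
[12] ⟨C=2; E={w↦-3}; K=[mulL(0)]⟩
→ final value 0

Answer: 0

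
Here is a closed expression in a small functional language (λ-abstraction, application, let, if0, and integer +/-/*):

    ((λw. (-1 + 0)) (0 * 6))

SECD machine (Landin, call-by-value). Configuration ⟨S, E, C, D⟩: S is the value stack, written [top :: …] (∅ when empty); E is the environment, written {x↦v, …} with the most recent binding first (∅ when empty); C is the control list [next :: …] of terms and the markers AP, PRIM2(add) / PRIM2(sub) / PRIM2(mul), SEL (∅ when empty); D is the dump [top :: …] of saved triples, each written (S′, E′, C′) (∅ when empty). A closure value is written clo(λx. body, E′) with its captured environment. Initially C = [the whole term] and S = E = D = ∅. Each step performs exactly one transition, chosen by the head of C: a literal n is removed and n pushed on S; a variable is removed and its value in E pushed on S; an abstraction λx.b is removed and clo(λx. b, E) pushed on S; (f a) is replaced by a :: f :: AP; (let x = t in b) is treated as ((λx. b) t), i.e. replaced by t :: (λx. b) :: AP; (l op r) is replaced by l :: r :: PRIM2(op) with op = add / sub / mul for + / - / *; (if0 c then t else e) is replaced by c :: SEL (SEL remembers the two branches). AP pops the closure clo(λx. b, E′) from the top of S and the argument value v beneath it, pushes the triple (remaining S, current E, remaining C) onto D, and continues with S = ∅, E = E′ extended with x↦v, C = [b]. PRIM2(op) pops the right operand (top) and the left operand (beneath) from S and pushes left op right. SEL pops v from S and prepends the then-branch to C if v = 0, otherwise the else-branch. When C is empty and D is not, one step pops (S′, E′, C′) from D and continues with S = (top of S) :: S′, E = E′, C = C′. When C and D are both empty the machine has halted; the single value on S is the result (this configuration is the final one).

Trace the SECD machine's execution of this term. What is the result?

Answer: -1

Machine steps:
t=0: <S=∅, E=∅, C=[((λw. (-1 + 0)) (0 * 6))], D=∅>
t=1: <S=∅, E=∅, C=[(0 * 6) :: (λw. (-1 + 0)) :: AP], D=∅>
t=2: <S=∅, E=∅, C=[0 :: 6 :: PRIM2(mul) :: (λw. (-1 + 0)) :: AP], D=∅>
t=3: <S=[0], E=∅, C=[6 :: PRIM2(mul) :: (λw. (-1 + 0)) :: AP], D=∅>
t=4: <S=[6 :: 0], E=∅, C=[PRIM2(mul) :: (λw. (-1 + 0)) :: AP], D=∅>
t=5: <S=[0], E=∅, C=[(λw. (-1 + 0)) :: AP], D=∅>
t=6: <S=[clo(λw. (-1 + 0), ∅) :: 0], E=∅, C=[AP], D=∅>
t=7: <S=∅, E={w↦0}, C=[(-1 + 0)], D=[(∅, ∅, ∅)]>
t=8: <S=∅, E={w↦0}, C=[-1 :: 0 :: PRIM2(add)], D=[(∅, ∅, ∅)]>
t=9: <S=[-1], E={w↦0}, C=[0 :: PRIM2(add)], D=[(∅, ∅, ∅)]>
t=10: <S=[0 :: -1], E={w↦0}, C=[PRIM2(add)], D=[(∅, ∅, ∅)]>
t=11: <S=[-1], E={w↦0}, C=∅, D=[(∅, ∅, ∅)]>
t=12: <S=[-1], E=∅, C=∅, D=∅>
→ final value -1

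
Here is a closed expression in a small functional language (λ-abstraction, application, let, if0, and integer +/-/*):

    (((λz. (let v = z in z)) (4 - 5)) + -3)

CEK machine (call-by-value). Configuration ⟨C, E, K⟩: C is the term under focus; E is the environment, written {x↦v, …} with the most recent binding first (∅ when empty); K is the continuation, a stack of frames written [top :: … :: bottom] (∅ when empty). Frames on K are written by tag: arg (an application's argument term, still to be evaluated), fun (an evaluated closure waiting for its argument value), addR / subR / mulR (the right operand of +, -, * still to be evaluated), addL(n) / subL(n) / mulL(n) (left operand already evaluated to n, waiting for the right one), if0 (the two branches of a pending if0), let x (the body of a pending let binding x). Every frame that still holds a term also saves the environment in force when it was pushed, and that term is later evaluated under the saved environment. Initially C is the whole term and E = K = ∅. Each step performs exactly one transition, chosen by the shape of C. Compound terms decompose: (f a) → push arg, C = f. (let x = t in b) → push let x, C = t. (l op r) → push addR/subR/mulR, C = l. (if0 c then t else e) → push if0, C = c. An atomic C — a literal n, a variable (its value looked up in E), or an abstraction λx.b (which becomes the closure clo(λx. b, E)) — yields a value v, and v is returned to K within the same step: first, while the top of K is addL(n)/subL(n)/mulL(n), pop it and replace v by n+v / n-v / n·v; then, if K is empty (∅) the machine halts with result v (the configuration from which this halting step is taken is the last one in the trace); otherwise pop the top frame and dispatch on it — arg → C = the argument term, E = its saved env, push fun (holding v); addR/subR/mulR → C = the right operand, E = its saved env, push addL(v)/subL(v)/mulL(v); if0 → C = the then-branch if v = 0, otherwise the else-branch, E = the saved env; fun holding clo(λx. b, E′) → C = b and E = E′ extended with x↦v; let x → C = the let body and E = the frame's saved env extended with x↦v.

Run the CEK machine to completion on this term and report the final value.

Answer: -4

Machine steps:
step 0: ⟨C=(((λz. (let v = z in z)) (4 - 5)) + -3); E=∅; K=∅⟩
step 1: ⟨C=((λz. (let v = z in z)) (4 - 5)); E=∅; K=[addR]⟩
step 2: ⟨C=(λz. (let v = z in z)); E=∅; K=[arg :: addR]⟩
step 3: ⟨C=(4 - 5); E=∅; K=[fun :: addR]⟩
step 4: ⟨C=4; E=∅; K=[subR :: fun :: addR]⟩
step 5: ⟨C=5; E=∅; K=[subL(4) :: fun :: addR]⟩
step 6: ⟨C=(let v = z in z); E={z↦-1}; K=[addR]⟩
step 7: ⟨C=z; E={z↦-1}; K=[let v :: addR]⟩
step 8: ⟨C=z; E={v↦-1, z↦-1}; K=[addR]⟩
step 9: ⟨C=-3; E=∅; K=[addL(-1)]⟩
→ final value -4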